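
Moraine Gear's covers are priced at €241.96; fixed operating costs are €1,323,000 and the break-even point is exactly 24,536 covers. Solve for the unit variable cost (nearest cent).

€188.04

At break-even, FC = Q × (P − VC), so P − VC = €1,323,000 ÷ 24,536 = €53.9208.
Variable cost per unit = €241.96 − €53.9208 = €188.04.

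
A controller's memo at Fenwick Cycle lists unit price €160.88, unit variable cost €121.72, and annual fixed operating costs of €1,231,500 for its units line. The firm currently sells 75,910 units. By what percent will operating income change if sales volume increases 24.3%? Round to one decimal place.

+41.5%

Total contribution margin = 75,910 × €39.16 = €2,972,635.60.
EBIT = €2,972,635.60 − €1,231,500 = €1,741,135.60.
DOL = contribution ÷ EBIT = €2,972,635.60 ÷ €1,741,135.60 = 1.7073.
Operating income changes by 1.7073 × +24.3% = +41.5%.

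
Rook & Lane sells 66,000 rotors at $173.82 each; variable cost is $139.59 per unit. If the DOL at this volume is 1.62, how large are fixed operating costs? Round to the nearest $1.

$864,624

At 66,000 units, contribution = 66,000 × $34.23 = $2,259,180.00.
DOL = contribution / EBIT, so EBIT = $2,259,180.00 / 1.62 = $1,394,555.56.
And FC = contribution − EBIT = $2,259,180.00 − $1,394,555.56 = $864,624.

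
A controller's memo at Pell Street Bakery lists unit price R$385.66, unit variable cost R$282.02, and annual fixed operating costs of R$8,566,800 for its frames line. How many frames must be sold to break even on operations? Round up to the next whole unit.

Each unit contributes R$385.66 − R$282.02 = R$103.64.
Break-even volume = fixed costs ÷ CM per unit = R$8,566,800 ÷ R$103.64 = 82,659.20, so 82,660 frames.

82,660 frames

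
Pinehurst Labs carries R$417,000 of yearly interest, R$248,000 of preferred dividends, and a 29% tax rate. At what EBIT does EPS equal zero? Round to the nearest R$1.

Preferred dividends are paid after tax, so their pre-tax equivalent is R$248,000 ÷ (1 − 0.29) = R$349,295.77.
EPS = 0 when EBIT covers interest plus the pre-tax preferred burden: R$417,000 + R$349,295.77 = R$766,295.77.

R$766,296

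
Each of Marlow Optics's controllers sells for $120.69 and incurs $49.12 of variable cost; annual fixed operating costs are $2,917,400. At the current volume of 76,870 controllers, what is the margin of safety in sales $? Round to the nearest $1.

$4,357,767

Contribution margin per unit = $120.69 − $49.12 = $71.57. Break-even units = $2,917,400 ÷ $71.57 = 40,762.89; break-even revenue = 40,762.89 × $120.69 = $4,919,673.13.
Actual sales revenue = 76,870 × $120.69 = $9,277,440.30.
Margin of safety = $9,277,440.30 − $4,919,673.13 = $4,357,767.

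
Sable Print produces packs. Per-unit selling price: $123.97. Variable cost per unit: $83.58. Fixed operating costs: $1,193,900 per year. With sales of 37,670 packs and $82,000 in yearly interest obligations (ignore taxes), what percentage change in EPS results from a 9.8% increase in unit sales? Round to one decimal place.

Total contribution margin = 37,670 × $40.39 = $1,521,491.30.
Operating income = contribution − fixed costs = $1,521,491.30 − $1,193,900 = $327,591.30.
After interest of $82,000.00, pre-tax earnings = $245,591.30.
Degree of combined leverage = contribution ÷ (EBIT − I) = $1,521,491.30 ÷ $245,591.30 = 6.1952.
EPS therefore changes by 6.1952 × (+9.8%) = +60.7%.

+60.7%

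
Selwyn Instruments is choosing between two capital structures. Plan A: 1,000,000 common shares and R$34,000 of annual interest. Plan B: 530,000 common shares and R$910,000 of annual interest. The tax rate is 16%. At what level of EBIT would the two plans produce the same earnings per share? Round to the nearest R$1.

Set EPS_A = EPS_B: (EBIT − R$34,000)(1 − 0.16) ÷ 1,000,000 = (EBIT − R$910,000)(1 − 0.16) ÷ 530,000.
Cancelling (1 − t) and cross-multiplying: 530,000·(EBIT − 34,000) = 1,000,000·(EBIT − 910,000).
EBIT × (1,000,000 − 530,000) = 910,000 × 1,000,000 − 34,000 × 530,000 = 891,980,000,000, so EBIT = 891,980,000,000 ÷ 470,000 = 1,897,829.79.

R$1,897,830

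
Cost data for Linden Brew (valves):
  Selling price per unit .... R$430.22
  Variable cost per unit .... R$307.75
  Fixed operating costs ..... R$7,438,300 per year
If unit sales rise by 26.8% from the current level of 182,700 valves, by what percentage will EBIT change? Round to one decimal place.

+40.1%

Contribution at this volume is 182,700 × R$122.47 = R$22,375,269.00.
EBIT = R$22,375,269.00 − R$7,438,300 = R$14,936,969.00.
DOL = contribution ÷ EBIT = R$22,375,269.00 ÷ R$14,936,969.00 = 1.4980.
%ΔEBIT = DOL × %ΔSales = 1.4980 × +26.8% = +40.1%.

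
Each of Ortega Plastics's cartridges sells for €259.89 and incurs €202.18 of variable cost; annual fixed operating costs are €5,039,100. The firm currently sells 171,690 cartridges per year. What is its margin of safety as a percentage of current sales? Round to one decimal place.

49.1%

Unit CM = price − variable cost = €259.89 − €202.18 = €57.71. Break-even units = €5,039,100 ÷ €57.71 = 87,317.62; break-even revenue = 87,317.62 × €259.89 = €22,692,976.94.
Current sales = 171,690 × €259.89 = €44,620,514.10.
Margin of safety = (€44,620,514.10 − €22,692,976.94) ÷ €44,620,514.10 = 49.1%.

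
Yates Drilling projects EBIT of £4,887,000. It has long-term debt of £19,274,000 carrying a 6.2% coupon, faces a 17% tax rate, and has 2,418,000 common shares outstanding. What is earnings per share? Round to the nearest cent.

£1.27

Pre-tax income = £4,887,000 − £1,194,988.00 = £3,692,012.00.
After tax at 17%: net income = £3,692,012.00 × 0.83 = £3,064,369.96.
EPS = £3,064,369.96 ÷ 2,418,000 = £1.27.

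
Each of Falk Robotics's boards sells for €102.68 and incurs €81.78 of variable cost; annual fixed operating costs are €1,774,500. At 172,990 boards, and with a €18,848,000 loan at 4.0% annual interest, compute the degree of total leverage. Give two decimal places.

Total contribution margin = 172,990 × €20.90 = €3,615,491.00.
EBIT = €3,615,491.00 − €1,774,500 = €1,840,991.00. Interest = €753,920.00, so EBIT − I = €1,087,071.00.
Degree of total leverage = total CM / (EBIT − interest) = €3,615,491.00 / €1,087,071.00 = 3.3259.

3.33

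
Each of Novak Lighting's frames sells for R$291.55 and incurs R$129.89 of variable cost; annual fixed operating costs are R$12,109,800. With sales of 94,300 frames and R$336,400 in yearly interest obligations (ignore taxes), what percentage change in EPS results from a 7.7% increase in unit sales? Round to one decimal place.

At 94,300 units, contribution = 94,300 × R$161.66 = R$15,244,538.00.
Subtracting fixed costs: EBIT = R$15,244,538.00 − R$12,109,800 = R$3,134,738.00.
After interest of R$336,400.00, pre-tax earnings = R$2,798,338.00.
Degree of combined leverage = contribution ÷ (EBIT − I) = R$15,244,538.00 ÷ R$2,798,338.00 = 5.4477.
EPS therefore changes by 5.4477 × (+7.7%) = +41.9%.

+41.9%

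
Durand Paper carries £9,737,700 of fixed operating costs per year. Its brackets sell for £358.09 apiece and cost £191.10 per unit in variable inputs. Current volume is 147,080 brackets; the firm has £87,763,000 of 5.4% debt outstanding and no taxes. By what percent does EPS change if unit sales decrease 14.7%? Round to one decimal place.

At 147,080 units, contribution = 147,080 × £166.99 = £24,560,889.20.
Operating income = contribution − fixed costs = £24,560,889.20 − £9,737,700 = £14,823,189.20.
Interest = £4,739,202.00, so EBIT − I = £10,083,987.20.
Degree of combined leverage = contribution ÷ (EBIT − I) = £24,560,889.20 ÷ £10,083,987.20 = 2.4356.
%ΔEPS = DCL × %ΔSales = 2.4356 × -14.7% = -35.8%.

-35.8%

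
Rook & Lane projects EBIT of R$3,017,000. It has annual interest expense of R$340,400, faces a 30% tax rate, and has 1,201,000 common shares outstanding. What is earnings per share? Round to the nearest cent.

R$1.56

Interest = R$340,400.00, so EBT = R$3,017,000 − R$340,400.00 = R$2,676,600.00.
After tax at 30%: net income = R$2,676,600.00 × 0.70 = R$1,873,620.00.
Per share: R$1,873,620.00 / 1,201,000 shares = R$1.56.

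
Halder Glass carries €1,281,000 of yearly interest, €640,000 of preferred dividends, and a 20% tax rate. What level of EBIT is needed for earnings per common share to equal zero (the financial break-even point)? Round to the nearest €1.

Grossing the preferred dividend up to pre-tax terms: €640,000 / (1 − 0.20) = €800,000.00.
Financial break-even EBIT = interest + D_p ÷ (1 − t) = €1,281,000 + €800,000.00 = €2,081,000.00.

€2,081,000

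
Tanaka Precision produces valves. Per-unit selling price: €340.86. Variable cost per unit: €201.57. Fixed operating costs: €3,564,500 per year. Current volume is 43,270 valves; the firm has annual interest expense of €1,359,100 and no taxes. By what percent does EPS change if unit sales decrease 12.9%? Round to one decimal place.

-70.5%

Contribution at this volume is 43,270 × €139.29 = €6,027,078.30.
EBIT = €6,027,078.30 − €3,564,500 = €2,462,578.30.
Interest = €1,359,100.00, so EBIT − I = €1,103,478.30.
DCL = total CM / (EBIT − I) = €6,027,078.30 / €1,103,478.30 = 5.4619.
%ΔEPS = DCL × %ΔSales = 5.4619 × -12.9% = -70.5%.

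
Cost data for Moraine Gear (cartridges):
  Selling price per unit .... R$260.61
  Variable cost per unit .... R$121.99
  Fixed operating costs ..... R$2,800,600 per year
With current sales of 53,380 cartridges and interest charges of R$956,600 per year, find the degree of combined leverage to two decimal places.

2.03

Contribution at this volume is 53,380 × R$138.62 = R$7,399,535.60.
EBIT = R$7,399,535.60 − R$2,800,600 = R$4,598,935.60. Interest = R$956,600.00, so EBIT − I = R$3,642,335.60.
Degree of total leverage = total CM / (EBIT − interest) = R$7,399,535.60 / R$3,642,335.60 = 2.0315.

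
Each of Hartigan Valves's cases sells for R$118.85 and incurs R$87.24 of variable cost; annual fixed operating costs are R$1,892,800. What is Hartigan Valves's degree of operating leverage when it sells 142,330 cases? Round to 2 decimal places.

Total contribution margin = 142,330 × R$31.61 = R$4,499,051.30.
Operating income = contribution − fixed costs = R$4,499,051.30 − R$1,892,800 = R$2,606,251.30.
DOL = contribution ÷ EBIT = R$4,499,051.30 ÷ R$2,606,251.30 = 1.7263.

1.73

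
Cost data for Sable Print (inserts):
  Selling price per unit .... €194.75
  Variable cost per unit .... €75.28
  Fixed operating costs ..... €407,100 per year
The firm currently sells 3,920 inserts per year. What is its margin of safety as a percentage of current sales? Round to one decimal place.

Contribution margin per unit = €194.75 − €75.28 = €119.47. Break-even units = €407,100 ÷ €119.47 = 3,407.55; break-even revenue = 3,407.55 × €194.75 = €663,620.36.
Actual sales revenue = 3,920 × €194.75 = €763,420.00.
Margin of safety = (€763,420.00 − €663,620.36) ÷ €763,420.00 = 13.1%.

13.1%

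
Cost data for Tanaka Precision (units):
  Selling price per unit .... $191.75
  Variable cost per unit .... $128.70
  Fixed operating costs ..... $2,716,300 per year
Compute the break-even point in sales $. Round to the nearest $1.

$8,260,912

Contribution margin per unit = $191.75 − $128.70 = $63.05, a CM ratio of $63.05 ÷ $191.75 = 0.3288.
Break-even revenue = fixed costs × price ÷ CM = $2,716,300 × $191.75 ÷ $63.05 = $8,260,912.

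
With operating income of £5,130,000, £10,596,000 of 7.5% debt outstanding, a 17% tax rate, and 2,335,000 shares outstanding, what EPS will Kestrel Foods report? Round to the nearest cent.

£1.54

Interest = £794,700.00, so EBT = £5,130,000 − £794,700.00 = £4,335,300.00.
Net income = £4,335,300.00 × (1 − 0.17) = £3,598,299.00.
Per share: £3,598,299.00 / 2,335,000 shares = £1.54.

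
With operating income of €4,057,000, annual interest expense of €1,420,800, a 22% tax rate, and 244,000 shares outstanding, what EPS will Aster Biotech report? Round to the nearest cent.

Interest = €1,420,800.00, so EBT = €4,057,000 − €1,420,800.00 = €2,636,200.00.
After tax at 22%: net income = €2,636,200.00 × 0.78 = €2,056,236.00.
Per share: €2,056,236.00 / 244,000 shares = €8.43.

€8.43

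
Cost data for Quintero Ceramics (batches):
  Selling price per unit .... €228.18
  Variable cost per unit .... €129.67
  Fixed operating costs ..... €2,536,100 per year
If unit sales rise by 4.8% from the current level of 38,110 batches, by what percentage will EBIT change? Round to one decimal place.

+14.8%

At 38,110 units, contribution = 38,110 × €98.51 = €3,754,216.10.
EBIT = €3,754,216.10 − €2,536,100 = €1,218,116.10.
So DOL = total CM / EBIT = €3,754,216.10 / €1,218,116.10 = 3.0820.
So EBIT moves 3.0820 × (+4.8%) = +14.8%.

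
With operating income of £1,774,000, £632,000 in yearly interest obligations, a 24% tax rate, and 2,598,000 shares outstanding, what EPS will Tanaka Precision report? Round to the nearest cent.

£0.33

Pre-tax income = £1,774,000 − £632,000.00 = £1,142,000.00.
After tax at 24%: net income = £1,142,000.00 × 0.76 = £867,920.00.
EPS = £867,920.00 ÷ 2,598,000 = £0.33.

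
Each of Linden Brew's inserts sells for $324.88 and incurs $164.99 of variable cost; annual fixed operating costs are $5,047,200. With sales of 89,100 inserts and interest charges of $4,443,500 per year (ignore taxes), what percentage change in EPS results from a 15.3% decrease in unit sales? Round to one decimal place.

Contribution at this volume is 89,100 × $159.89 = $14,246,199.00.
Subtracting fixed costs: EBIT = $14,246,199.00 − $5,047,200 = $9,198,999.00.
After interest of $4,443,500.00, pre-tax earnings = $4,755,499.00.
Degree of combined leverage = contribution ÷ (EBIT − I) = $14,246,199.00 ÷ $4,755,499.00 = 2.9957.
EPS therefore changes by 2.9957 × (-15.3%) = -45.8%.

-45.8%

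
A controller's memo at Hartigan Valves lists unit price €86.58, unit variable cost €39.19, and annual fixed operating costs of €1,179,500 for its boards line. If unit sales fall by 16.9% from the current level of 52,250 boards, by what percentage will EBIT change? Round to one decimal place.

Total contribution margin = 52,250 × €47.39 = €2,476,127.50.
Operating income = contribution − fixed costs = €2,476,127.50 − €1,179,500 = €1,296,627.50.
DOL = contribution ÷ EBIT = €2,476,127.50 ÷ €1,296,627.50 = 1.9097.
So EBIT moves 1.9097 × (-16.9%) = -32.3%.

-32.3%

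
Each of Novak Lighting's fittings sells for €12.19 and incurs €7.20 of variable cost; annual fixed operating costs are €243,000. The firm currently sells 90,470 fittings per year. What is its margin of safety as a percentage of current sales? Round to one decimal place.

Unit CM = price − variable cost = €12.19 − €7.20 = €4.99. Break-even units = €243,000 ÷ €4.99 = 48,697.39; break-even revenue = 48,697.39 × €12.19 = €593,621.24.
Current sales = 90,470 × €12.19 = €1,102,829.30.
Margin of safety = (€1,102,829.30 − €593,621.24) ÷ €1,102,829.30 = 46.2%.

46.2%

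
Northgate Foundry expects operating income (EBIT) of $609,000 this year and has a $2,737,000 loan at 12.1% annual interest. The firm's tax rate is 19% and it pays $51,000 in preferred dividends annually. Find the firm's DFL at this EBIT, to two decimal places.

2.83

Annual interest charges come to $331,177.00.
Preferred dividends grossed up pre-tax: $51,000 / (1 − 0.19) = $62,962.96.
DFL = EBIT ÷ [EBIT − I − D_p/(1−t)] = $609,000 ÷ [$609,000 − $331,177.00 − $62,962.96] = $609,000 ÷ $214,860.04 = 2.8344.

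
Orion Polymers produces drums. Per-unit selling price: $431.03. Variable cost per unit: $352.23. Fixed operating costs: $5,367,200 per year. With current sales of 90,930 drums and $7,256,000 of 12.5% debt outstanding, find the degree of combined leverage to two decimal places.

Contribution at this volume is 90,930 × $78.80 = $7,165,284.00.
Subtracting fixed costs: EBIT = $7,165,284.00 − $5,367,200 = $1,798,084.00. Interest = $907,000.00.
DOL = $7,165,284.00 ÷ $1,798,084.00 = 3.9850; DFL = $1,798,084.00 ÷ $891,084.00 = 2.0179.
DCL = DOL × DFL = 3.9850 × 2.0179 = 8.0413.

8.04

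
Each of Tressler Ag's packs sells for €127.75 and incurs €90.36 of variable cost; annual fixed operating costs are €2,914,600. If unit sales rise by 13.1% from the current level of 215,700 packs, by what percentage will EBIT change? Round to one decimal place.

+20.5%

Contribution at this volume is 215,700 × €37.39 = €8,065,023.00.
Subtracting fixed costs: EBIT = €8,065,023.00 − €2,914,600 = €5,150,423.00.
Degree of operating leverage = €8,065,023.00 / €5,150,423.00 = 1.5659.
Operating income changes by 1.5659 × +13.1% = +20.5%.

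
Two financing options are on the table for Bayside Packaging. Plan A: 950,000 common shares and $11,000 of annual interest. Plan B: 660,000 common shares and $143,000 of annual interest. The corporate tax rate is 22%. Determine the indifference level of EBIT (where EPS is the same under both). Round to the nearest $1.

$443,414

Set EPS_A = EPS_B: (EBIT − $11,000)(1 − 0.22) ÷ 950,000 = (EBIT − $143,000)(1 − 0.22) ÷ 660,000.
Cancelling (1 − t) and cross-multiplying: 660,000·(EBIT − 11,000) = 950,000·(EBIT − 143,000).
Solving, EBIT = (143,000·950,000 − 11,000·660,000) / (950,000 − 660,000) = 128,590,000,000 / 290,000 = 443,413.79.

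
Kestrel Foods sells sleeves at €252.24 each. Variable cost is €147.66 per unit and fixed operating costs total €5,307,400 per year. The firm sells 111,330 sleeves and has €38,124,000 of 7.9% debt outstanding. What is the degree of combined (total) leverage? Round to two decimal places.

Contribution at this volume is 111,330 × €104.58 = €11,642,891.40.
EBIT = €11,642,891.40 − €5,307,400 = €6,335,491.40. Interest = €3,011,796.00.
DOL = €11,642,891.40 ÷ €6,335,491.40 = 1.8377; DFL = €6,335,491.40 ÷ €3,323,695.40 = 1.9062.
Combined leverage = 1.8377 × 1.9062 = 3.5030.

3.50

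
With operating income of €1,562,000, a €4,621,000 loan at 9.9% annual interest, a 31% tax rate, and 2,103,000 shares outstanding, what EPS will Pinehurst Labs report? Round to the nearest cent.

Interest = €457,479.00, so EBT = €1,562,000 − €457,479.00 = €1,104,521.00.
After tax at 31%: net income = €1,104,521.00 × 0.69 = €762,119.49.
Per share: €762,119.49 / 2,103,000 shares = €0.36.

€0.36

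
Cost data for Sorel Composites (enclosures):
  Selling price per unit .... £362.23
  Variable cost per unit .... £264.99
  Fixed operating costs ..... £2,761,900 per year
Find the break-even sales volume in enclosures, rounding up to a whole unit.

Contribution margin per unit = £362.23 − £264.99 = £97.24.
Units to break even: £2,761,900 ÷ £97.24 = 28,402.92, rounded up to 28,403.

28,403 enclosures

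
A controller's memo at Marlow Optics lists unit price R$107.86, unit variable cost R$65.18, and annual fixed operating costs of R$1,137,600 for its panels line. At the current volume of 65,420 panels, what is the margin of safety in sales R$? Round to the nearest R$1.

R$4,181,282

Each unit contributes R$107.86 − R$65.18 = R$42.68. Break-even units = R$1,137,600 ÷ R$42.68 = 26,654.17; break-even revenue = 26,654.17 × R$107.86 = R$2,874,918.84.
Actual sales revenue = 65,420 × R$107.86 = R$7,056,201.20.
Margin of safety = R$7,056,201.20 − R$2,874,918.84 = R$4,181,282.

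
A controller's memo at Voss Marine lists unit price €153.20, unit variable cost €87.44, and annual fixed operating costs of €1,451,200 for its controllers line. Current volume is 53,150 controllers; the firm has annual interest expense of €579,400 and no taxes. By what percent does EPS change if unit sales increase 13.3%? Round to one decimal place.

Total contribution margin = 53,150 × €65.76 = €3,495,144.00.
Operating income = contribution − fixed costs = €3,495,144.00 − €1,451,200 = €2,043,944.00.
Interest = €579,400.00, so EBIT − I = €1,464,544.00.
DCL = total CM / (EBIT − I) = €3,495,144.00 / €1,464,544.00 = 2.3865.
%ΔEPS = DCL × %ΔSales = 2.3865 × +13.3% = +31.7%.

+31.7%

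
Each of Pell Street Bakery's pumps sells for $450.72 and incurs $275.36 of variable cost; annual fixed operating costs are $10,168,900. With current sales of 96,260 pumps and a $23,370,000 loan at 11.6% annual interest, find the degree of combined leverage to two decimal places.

Contribution at this volume is 96,260 × $175.36 = $16,880,153.60.
Subtracting fixed costs: EBIT = $16,880,153.60 − $10,168,900 = $6,711,253.60. Interest = $2,710,920.00.
DOL = $16,880,153.60 ÷ $6,711,253.60 = 2.5152; DFL = $6,711,253.60 ÷ $4,000,333.60 = 1.6777.
DCL = DOL × DFL = 2.5152 × 1.6777 = 4.2198.

4.22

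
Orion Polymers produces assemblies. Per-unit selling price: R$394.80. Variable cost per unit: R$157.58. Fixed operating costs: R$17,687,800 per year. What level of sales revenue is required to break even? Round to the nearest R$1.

R$29,437,414

Contribution margin per unit = R$394.80 − R$157.58 = R$237.22, a CM ratio of R$237.22 ÷ R$394.80 = 0.6009.
Break-even sales = FC ÷ CM ratio = R$17,687,800 × R$394.80 / R$237.22 = R$29,437,414.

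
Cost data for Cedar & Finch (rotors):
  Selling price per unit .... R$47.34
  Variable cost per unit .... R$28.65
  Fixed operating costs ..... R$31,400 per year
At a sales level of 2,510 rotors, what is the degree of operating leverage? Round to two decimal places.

3.02

At 2,510 units, contribution = 2,510 × R$18.69 = R$46,911.90.
Operating income = contribution − fixed costs = R$46,911.90 − R$31,400 = R$15,511.90.
So DOL = total CM / EBIT = R$46,911.90 / R$15,511.90 = 3.0243.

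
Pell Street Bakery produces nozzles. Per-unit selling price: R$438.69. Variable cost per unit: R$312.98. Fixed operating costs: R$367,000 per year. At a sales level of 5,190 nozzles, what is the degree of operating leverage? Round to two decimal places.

Total contribution margin = 5,190 × R$125.71 = R$652,434.90.
Operating income = contribution − fixed costs = R$652,434.90 − R$367,000 = R$285,434.90.
DOL = contribution ÷ EBIT = R$652,434.90 ÷ R$285,434.90 = 2.2858.

2.29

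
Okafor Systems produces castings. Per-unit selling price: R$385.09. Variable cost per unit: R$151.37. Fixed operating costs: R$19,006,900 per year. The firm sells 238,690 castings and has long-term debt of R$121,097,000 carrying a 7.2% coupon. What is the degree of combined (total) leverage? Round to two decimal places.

At 238,690 units, contribution = 238,690 × R$233.72 = R$55,786,626.80.
Operating income = contribution − fixed costs = R$55,786,626.80 − R$19,006,900 = R$36,779,726.80. Interest = R$8,718,984.00, so EBIT − I = R$28,060,742.80.
DCL = contribution ÷ (EBIT − I) = R$55,786,626.80 ÷ R$28,060,742.80 = 1.9881.

1.99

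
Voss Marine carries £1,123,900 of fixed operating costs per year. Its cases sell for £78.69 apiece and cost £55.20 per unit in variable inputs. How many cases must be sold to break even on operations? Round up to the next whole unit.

47,846 cases

Contribution margin per unit = £78.69 − £55.20 = £23.49.
Break-even Q = £1,123,900 / £23.49 = 47,845.89 → 47,846 cases.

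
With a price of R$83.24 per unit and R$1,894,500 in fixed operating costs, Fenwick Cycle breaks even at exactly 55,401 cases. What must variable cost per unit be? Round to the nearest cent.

Contribution per unit must be FC / Q = R$1,894,500 / 55,401 = R$34.1961.
Hence VC = price − CM = R$83.24 − R$34.1961 = R$49.04.

R$49.04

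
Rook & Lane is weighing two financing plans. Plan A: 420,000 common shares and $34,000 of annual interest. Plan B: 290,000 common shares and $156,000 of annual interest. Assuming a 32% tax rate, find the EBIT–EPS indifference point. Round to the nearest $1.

$428,154

Set EPS_A = EPS_B: (EBIT − $34,000)(1 − 0.32) ÷ 420,000 = (EBIT − $156,000)(1 − 0.32) ÷ 290,000.
The (1 − t) factor cancels: (EBIT − 34,000) × 290,000 = (EBIT − 156,000) × 420,000.
EBIT × (420,000 − 290,000) = 156,000 × 420,000 − 34,000 × 290,000 = 55,660,000,000, so EBIT = 55,660,000,000 ÷ 130,000 = 428,153.85.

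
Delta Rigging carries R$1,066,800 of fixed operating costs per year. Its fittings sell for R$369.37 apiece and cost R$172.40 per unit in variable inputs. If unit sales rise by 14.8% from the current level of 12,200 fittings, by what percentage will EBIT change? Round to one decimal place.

+26.6%

Contribution at this volume is 12,200 × R$196.97 = R$2,403,034.00.
EBIT = R$2,403,034.00 − R$1,066,800 = R$1,336,234.00.
Degree of operating leverage = R$2,403,034.00 / R$1,336,234.00 = 1.7984.
%ΔEBIT = DOL × %ΔSales = 1.7984 × +14.8% = +26.6%.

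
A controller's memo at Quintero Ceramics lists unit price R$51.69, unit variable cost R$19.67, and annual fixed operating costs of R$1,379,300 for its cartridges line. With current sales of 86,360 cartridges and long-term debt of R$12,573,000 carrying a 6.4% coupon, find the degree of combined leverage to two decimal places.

4.76

Total contribution margin = 86,360 × R$32.02 = R$2,765,247.20.
Operating income = contribution − fixed costs = R$2,765,247.20 − R$1,379,300 = R$1,385,947.20. Interest = R$804,672.00, so EBIT − I = R$581,275.20.
Degree of total leverage = total CM / (EBIT − interest) = R$2,765,247.20 / R$581,275.20 = 4.7572.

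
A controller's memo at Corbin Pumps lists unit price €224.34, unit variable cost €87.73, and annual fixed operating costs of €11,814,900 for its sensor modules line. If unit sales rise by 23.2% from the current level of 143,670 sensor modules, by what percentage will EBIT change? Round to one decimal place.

+58.3%

Total contribution margin = 143,670 × €136.61 = €19,626,758.70.
Operating income = contribution − fixed costs = €19,626,758.70 − €11,814,900 = €7,811,858.70.
So DOL = total CM / EBIT = €19,626,758.70 / €7,811,858.70 = 2.5124.
%ΔEBIT = DOL × %ΔSales = 2.5124 × +23.2% = +58.3%.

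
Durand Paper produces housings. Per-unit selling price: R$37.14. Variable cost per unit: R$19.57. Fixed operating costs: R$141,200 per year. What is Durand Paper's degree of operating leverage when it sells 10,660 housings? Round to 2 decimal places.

4.06

At 10,660 units, contribution = 10,660 × R$17.57 = R$187,296.20.
Subtracting fixed costs: EBIT = R$187,296.20 − R$141,200 = R$46,096.20.
DOL = contribution ÷ EBIT = R$187,296.20 ÷ R$46,096.20 = 4.0632.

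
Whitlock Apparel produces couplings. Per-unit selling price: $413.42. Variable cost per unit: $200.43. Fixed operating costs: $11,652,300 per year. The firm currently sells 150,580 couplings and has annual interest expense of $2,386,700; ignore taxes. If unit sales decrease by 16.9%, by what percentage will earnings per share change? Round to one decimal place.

Contribution at this volume is 150,580 × $212.99 = $32,072,034.20.
Subtracting fixed costs: EBIT = $32,072,034.20 − $11,652,300 = $20,419,734.20.
After interest of $2,386,700.00, pre-tax earnings = $18,033,034.20.
DCL = total CM / (EBIT − I) = $32,072,034.20 / $18,033,034.20 = 1.7785.
EPS therefore changes by 1.7785 × (-16.9%) = -30.1%.

-30.1%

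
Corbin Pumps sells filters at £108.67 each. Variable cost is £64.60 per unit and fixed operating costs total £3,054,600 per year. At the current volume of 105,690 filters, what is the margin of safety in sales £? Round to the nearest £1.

£3,953,148

Unit CM = price − variable cost = £108.67 − £64.60 = £44.07. Break-even units = £3,054,600 ÷ £44.07 = 69,312.46; break-even revenue = 69,312.46 × £108.67 = £7,532,184.75.
Current sales = 105,690 × £108.67 = £11,485,332.30.
Margin of safety = £11,485,332.30 − £7,532,184.75 = £3,953,148.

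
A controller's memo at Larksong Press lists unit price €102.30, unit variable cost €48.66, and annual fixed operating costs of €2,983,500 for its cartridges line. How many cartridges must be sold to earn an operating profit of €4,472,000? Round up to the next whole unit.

138,992 cartridges

Unit CM = price − variable cost = €102.30 − €48.66 = €53.64.
Required volume = (fixed costs + target profit) ÷ CM = (€2,983,500 + €4,472,000) ÷ €53.64 = 138,991.42, so 138,992 cartridges.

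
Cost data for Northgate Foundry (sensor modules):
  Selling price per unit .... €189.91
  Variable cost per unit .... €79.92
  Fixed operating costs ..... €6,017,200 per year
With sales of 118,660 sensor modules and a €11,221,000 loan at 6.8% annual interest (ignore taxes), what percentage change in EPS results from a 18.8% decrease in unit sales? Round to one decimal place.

-39.1%

Total contribution margin = 118,660 × €109.99 = €13,051,413.40.
Operating income = contribution − fixed costs = €13,051,413.40 − €6,017,200 = €7,034,213.40.
After interest of €763,028.00, pre-tax earnings = €6,271,185.40.
Degree of combined leverage = contribution ÷ (EBIT − I) = €13,051,413.40 ÷ €6,271,185.40 = 2.0812.
EPS therefore changes by 2.0812 × (-18.8%) = -39.1%.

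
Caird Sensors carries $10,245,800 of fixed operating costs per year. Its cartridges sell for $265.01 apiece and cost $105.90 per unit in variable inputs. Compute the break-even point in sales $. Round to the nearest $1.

$17,065,172

Contribution margin per unit = $265.01 − $105.90 = $159.11, a CM ratio of $159.11 ÷ $265.01 = 0.6004.
Break-even sales = FC ÷ CM ratio = $10,245,800 × $265.01 / $159.11 = $17,065,172.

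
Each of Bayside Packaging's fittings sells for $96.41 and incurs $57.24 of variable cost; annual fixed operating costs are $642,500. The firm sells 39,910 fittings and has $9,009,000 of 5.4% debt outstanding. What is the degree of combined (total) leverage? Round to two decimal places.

Total contribution margin = 39,910 × $39.17 = $1,563,274.70.
Subtracting fixed costs: EBIT = $1,563,274.70 − $642,500 = $920,774.70. Interest = $486,486.00.
DOL = $1,563,274.70 ÷ $920,774.70 = 1.6978; DFL = $920,774.70 ÷ $434,288.70 = 2.1202.
DCL = DOL × DFL = 1.6978 × 2.1202 = 3.5997.

3.60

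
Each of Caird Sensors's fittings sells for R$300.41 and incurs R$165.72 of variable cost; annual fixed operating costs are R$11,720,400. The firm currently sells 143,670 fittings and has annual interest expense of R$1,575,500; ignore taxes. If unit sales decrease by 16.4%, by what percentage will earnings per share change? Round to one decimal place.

Contribution at this volume is 143,670 × R$134.69 = R$19,350,912.30.
Operating income = contribution − fixed costs = R$19,350,912.30 − R$11,720,400 = R$7,630,512.30.
After interest of R$1,575,500.00, pre-tax earnings = R$6,055,012.30.
DCL = total CM / (EBIT − I) = R$19,350,912.30 / R$6,055,012.30 = 3.1959.
EPS therefore changes by 3.1959 × (-16.4%) = -52.4%.

-52.4%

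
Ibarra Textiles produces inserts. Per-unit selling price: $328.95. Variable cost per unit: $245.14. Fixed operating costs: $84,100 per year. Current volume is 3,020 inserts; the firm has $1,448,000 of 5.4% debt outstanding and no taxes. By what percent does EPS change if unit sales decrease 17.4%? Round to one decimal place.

Total contribution margin = 3,020 × $83.81 = $253,106.20.
EBIT = $253,106.20 − $84,100 = $169,006.20.
Interest = $78,192.00, so EBIT − I = $90,814.20.
Degree of combined leverage = contribution ÷ (EBIT − I) = $253,106.20 ÷ $90,814.20 = 2.7871.
EPS therefore changes by 2.7871 × (-17.4%) = -48.5%.

-48.5%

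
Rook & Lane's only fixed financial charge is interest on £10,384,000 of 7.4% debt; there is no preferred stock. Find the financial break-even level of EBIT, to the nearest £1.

Annual interest = 7.4% × £10,384,000 = £768,416.00.
With no preferred dividends, EPS = 0 when EBIT exactly covers interest, so the financial break-even EBIT is £768,416.00.

£768,416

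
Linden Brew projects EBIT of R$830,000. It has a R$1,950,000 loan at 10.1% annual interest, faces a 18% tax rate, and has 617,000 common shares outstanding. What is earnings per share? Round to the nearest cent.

R$0.84

Interest = R$196,950.00, so EBT = R$830,000 − R$196,950.00 = R$633,050.00.
After tax at 18%: net income = R$633,050.00 × 0.82 = R$519,101.00.
EPS = R$519,101.00 ÷ 617,000 = R$0.84.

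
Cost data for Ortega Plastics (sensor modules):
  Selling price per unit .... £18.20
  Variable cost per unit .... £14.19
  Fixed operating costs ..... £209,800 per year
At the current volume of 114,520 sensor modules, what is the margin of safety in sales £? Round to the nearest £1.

Unit CM = price − variable cost = £18.20 − £14.19 = £4.01. Break-even units = £209,800 ÷ £4.01 = 52,319.20; break-even revenue = 52,319.20 × £18.20 = £952,209.48.
Actual sales revenue = 114,520 × £18.20 = £2,084,264.00.
Margin of safety = £2,084,264.00 − £952,209.48 = £1,132,055.

£1,132,055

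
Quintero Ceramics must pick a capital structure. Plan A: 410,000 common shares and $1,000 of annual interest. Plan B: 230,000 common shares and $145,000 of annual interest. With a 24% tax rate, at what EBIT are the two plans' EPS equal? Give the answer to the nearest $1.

$329,000

Set EPS_A = EPS_B: (EBIT − $1,000)(1 − 0.24) ÷ 410,000 = (EBIT − $145,000)(1 − 0.24) ÷ 230,000.
The (1 − t) factor cancels: (EBIT − 1,000) × 230,000 = (EBIT − 145,000) × 410,000.
Solving, EBIT = (145,000·410,000 − 1,000·230,000) / (410,000 − 230,000) = 59,220,000,000 / 180,000 = 329,000.00.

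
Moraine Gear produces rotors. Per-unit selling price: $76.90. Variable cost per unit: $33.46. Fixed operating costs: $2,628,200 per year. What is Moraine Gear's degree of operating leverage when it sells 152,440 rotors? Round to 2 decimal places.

1.66

At 152,440 units, contribution = 152,440 × $43.44 = $6,621,993.60.
EBIT = $6,621,993.60 − $2,628,200 = $3,993,793.60.
So DOL = total CM / EBIT = $6,621,993.60 / $3,993,793.60 = 1.6581.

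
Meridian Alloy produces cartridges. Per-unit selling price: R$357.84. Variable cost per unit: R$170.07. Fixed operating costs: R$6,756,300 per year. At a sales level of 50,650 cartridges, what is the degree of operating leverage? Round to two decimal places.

Total contribution margin = 50,650 × R$187.77 = R$9,510,550.50.
Subtracting fixed costs: EBIT = R$9,510,550.50 − R$6,756,300 = R$2,754,250.50.
So DOL = total CM / EBIT = R$9,510,550.50 / R$2,754,250.50 = 3.4530.

3.45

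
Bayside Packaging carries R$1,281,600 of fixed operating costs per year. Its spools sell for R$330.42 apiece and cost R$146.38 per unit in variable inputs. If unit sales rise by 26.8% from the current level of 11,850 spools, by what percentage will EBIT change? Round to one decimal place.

Contribution at this volume is 11,850 × R$184.04 = R$2,180,874.00.
Operating income = contribution − fixed costs = R$2,180,874.00 − R$1,281,600 = R$899,274.00.
Degree of operating leverage = R$2,180,874.00 / R$899,274.00 = 2.4251.
%ΔEBIT = DOL × %ΔSales = 2.4251 × +26.8% = +65.0%.

+65.0%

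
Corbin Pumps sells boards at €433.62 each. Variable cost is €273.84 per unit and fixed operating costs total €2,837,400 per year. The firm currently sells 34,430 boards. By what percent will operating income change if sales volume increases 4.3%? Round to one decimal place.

At 34,430 units, contribution = 34,430 × €159.78 = €5,501,225.40.
Operating income = contribution − fixed costs = €5,501,225.40 − €2,837,400 = €2,663,825.40.
So DOL = total CM / EBIT = €5,501,225.40 / €2,663,825.40 = 2.0652.
So EBIT moves 2.0652 × (+4.3%) = +8.9%.

+8.9%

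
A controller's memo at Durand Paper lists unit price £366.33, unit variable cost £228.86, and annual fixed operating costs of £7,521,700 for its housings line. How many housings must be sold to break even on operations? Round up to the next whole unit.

54,716 housings

Unit CM = price − variable cost = £366.33 − £228.86 = £137.47.
Break-even volume = fixed costs ÷ CM per unit = £7,521,700 ÷ £137.47 = 54,715.21, so 54,716 housings.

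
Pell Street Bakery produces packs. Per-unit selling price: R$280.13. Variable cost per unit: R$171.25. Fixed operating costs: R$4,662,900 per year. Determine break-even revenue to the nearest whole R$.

R$11,996,861

Contribution margin per unit = R$280.13 − R$171.25 = R$108.88, a CM ratio of R$108.88 ÷ R$280.13 = 0.3887.
Break-even sales = FC ÷ CM ratio = R$4,662,900 × R$280.13 / R$108.88 = R$11,996,861.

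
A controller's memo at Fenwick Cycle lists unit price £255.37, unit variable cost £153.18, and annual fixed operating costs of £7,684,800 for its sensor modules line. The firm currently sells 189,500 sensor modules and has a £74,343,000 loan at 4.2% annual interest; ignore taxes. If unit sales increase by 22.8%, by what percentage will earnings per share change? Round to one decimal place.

+51.6%

At 189,500 units, contribution = 189,500 × £102.19 = £19,365,005.00.
Operating income = contribution − fixed costs = £19,365,005.00 − £7,684,800 = £11,680,205.00.
After interest of £3,122,406.00, pre-tax earnings = £8,557,799.00.
Degree of combined leverage = contribution ÷ (EBIT − I) = £19,365,005.00 ÷ £8,557,799.00 = 2.2628.
%ΔEPS = DCL × %ΔSales = 2.2628 × +22.8% = +51.6%.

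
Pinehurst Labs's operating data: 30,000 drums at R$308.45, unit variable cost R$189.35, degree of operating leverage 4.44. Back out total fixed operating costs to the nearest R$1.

R$2,768,270

Total contribution margin = 30,000 × R$119.10 = R$3,573,000.00.
DOL = contribution / EBIT, so EBIT = R$3,573,000.00 / 4.44 = R$804,729.73.
Fixed costs = CM − EBIT = R$3,573,000.00 − R$804,729.73 = R$2,768,270.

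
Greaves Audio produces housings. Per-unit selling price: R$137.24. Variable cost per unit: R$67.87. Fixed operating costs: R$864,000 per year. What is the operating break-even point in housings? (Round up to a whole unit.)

12,455 housings

Unit CM = price − variable cost = R$137.24 − R$67.87 = R$69.37.
Break-even volume = fixed costs ÷ CM per unit = R$864,000 ÷ R$69.37 = 12,454.95, so 12,455 housings.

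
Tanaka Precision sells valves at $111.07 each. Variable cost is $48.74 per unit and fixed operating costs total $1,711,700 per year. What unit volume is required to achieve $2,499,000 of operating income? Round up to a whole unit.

Contribution margin per unit = $111.07 − $48.74 = $62.33.
Required volume = (fixed costs + target profit) ÷ CM = ($1,711,700 + $2,499,000) ÷ $62.33 = 67,554.95, so 67,555 valves.

67,555 valves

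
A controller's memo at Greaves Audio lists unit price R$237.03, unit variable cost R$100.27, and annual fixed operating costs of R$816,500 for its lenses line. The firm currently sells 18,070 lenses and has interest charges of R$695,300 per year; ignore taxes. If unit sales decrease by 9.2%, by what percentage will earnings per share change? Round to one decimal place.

-23.7%

Contribution at this volume is 18,070 × R$136.76 = R$2,471,253.20.
Subtracting fixed costs: EBIT = R$2,471,253.20 − R$816,500 = R$1,654,753.20.
After interest of R$695,300.00, pre-tax earnings = R$959,453.20.
Degree of combined leverage = contribution ÷ (EBIT − I) = R$2,471,253.20 ÷ R$959,453.20 = 2.5757.
EPS therefore changes by 2.5757 × (-9.2%) = -23.7%.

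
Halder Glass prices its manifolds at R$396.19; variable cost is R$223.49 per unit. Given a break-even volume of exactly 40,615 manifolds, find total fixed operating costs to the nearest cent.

Contribution margin per unit = R$396.19 − R$223.49 = R$172.70.
Fixed costs = break-even units × CM = 40,615 × R$172.70 = R$7,014,210.50.

R$7,014,210.50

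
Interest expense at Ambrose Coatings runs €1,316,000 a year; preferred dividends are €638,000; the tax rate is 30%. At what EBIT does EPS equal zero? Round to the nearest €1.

€2,227,429

Grossing the preferred dividend up to pre-tax terms: €638,000 / (1 − 0.30) = €911,428.57.
Financial break-even EBIT = interest + D_p ÷ (1 − t) = €1,316,000 + €911,428.57 = €2,227,428.57.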